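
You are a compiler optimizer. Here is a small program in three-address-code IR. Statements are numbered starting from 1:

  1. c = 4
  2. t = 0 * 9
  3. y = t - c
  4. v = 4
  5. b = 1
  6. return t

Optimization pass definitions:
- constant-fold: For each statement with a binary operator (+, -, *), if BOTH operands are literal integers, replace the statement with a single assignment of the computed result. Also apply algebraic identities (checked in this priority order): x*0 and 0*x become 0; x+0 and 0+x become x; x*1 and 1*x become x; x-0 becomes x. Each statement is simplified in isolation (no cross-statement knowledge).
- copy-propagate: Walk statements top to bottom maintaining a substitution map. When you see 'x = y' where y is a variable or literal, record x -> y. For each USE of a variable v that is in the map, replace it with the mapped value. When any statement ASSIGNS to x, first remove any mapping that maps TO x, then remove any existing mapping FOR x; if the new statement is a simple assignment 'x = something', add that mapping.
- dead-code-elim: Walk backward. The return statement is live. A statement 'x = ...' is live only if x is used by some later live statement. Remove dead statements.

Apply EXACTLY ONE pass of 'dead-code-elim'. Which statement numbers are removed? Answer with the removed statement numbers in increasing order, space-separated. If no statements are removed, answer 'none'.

Backward liveness scan:
Stmt 1 'c = 4': DEAD (c not in live set [])
Stmt 2 't = 0 * 9': KEEP (t is live); live-in = []
Stmt 3 'y = t - c': DEAD (y not in live set ['t'])
Stmt 4 'v = 4': DEAD (v not in live set ['t'])
Stmt 5 'b = 1': DEAD (b not in live set ['t'])
Stmt 6 'return t': KEEP (return); live-in = ['t']
Removed statement numbers: [1, 3, 4, 5]
Surviving IR:
  t = 0 * 9
  return t

Answer: 1 3 4 5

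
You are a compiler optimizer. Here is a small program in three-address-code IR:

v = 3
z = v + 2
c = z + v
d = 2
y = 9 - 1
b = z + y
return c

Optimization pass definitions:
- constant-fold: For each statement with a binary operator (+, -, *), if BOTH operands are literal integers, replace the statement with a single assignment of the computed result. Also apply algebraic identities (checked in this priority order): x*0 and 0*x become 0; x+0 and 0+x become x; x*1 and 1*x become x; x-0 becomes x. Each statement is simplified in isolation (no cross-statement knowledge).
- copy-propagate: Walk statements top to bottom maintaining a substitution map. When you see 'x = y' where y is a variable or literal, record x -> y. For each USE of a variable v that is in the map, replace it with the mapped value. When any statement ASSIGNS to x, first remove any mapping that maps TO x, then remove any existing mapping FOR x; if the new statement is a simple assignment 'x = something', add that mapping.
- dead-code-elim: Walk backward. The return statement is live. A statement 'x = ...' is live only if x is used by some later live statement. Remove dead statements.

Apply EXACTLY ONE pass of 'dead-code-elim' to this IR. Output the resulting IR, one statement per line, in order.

Applying dead-code-elim statement-by-statement:
  [7] return c  -> KEEP (return); live=['c']
  [6] b = z + y  -> DEAD (b not live)
  [5] y = 9 - 1  -> DEAD (y not live)
  [4] d = 2  -> DEAD (d not live)
  [3] c = z + v  -> KEEP; live=['v', 'z']
  [2] z = v + 2  -> KEEP; live=['v']
  [1] v = 3  -> KEEP; live=[]
Result (4 stmts):
  v = 3
  z = v + 2
  c = z + v
  return c

Answer: v = 3
z = v + 2
c = z + v
return c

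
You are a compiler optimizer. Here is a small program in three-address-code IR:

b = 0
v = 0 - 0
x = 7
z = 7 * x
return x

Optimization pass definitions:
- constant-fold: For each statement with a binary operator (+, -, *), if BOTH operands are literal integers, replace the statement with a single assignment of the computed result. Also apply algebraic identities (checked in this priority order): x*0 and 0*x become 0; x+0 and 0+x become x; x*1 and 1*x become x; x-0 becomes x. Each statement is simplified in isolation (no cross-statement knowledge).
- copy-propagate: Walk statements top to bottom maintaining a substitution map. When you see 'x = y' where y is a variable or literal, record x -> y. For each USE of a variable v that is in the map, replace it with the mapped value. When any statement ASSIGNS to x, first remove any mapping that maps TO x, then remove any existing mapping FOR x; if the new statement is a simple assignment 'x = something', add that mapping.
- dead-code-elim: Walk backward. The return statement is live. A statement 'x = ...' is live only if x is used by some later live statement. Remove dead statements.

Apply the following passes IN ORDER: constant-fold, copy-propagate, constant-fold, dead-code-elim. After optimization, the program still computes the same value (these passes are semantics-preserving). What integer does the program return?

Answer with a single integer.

Initial IR:
  b = 0
  v = 0 - 0
  x = 7
  z = 7 * x
  return x
After constant-fold (5 stmts):
  b = 0
  v = 0
  x = 7
  z = 7 * x
  return x
After copy-propagate (5 stmts):
  b = 0
  v = 0
  x = 7
  z = 7 * 7
  return 7
After constant-fold (5 stmts):
  b = 0
  v = 0
  x = 7
  z = 49
  return 7
After dead-code-elim (1 stmts):
  return 7
Evaluate:
  b = 0  =>  b = 0
  v = 0 - 0  =>  v = 0
  x = 7  =>  x = 7
  z = 7 * x  =>  z = 49
  return x = 7

Answer: 7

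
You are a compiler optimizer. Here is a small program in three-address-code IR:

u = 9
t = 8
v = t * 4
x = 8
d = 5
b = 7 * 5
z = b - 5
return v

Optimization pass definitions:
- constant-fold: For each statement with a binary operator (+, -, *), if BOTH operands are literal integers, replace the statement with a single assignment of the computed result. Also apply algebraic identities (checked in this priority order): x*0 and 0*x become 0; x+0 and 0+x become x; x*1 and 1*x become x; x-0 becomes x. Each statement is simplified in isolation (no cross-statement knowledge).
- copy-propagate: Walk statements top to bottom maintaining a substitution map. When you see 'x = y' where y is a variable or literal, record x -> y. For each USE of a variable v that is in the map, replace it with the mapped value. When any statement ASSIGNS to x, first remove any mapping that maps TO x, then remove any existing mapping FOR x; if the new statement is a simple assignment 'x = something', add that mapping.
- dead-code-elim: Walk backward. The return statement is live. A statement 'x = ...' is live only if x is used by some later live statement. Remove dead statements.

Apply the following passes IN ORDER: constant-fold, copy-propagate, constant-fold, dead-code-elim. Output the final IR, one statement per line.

Answer: v = 32
return v

Derivation:
Initial IR:
  u = 9
  t = 8
  v = t * 4
  x = 8
  d = 5
  b = 7 * 5
  z = b - 5
  return v
After constant-fold (8 stmts):
  u = 9
  t = 8
  v = t * 4
  x = 8
  d = 5
  b = 35
  z = b - 5
  return v
After copy-propagate (8 stmts):
  u = 9
  t = 8
  v = 8 * 4
  x = 8
  d = 5
  b = 35
  z = 35 - 5
  return v
After constant-fold (8 stmts):
  u = 9
  t = 8
  v = 32
  x = 8
  d = 5
  b = 35
  z = 30
  return v
After dead-code-elim (2 stmts):
  v = 32
  return v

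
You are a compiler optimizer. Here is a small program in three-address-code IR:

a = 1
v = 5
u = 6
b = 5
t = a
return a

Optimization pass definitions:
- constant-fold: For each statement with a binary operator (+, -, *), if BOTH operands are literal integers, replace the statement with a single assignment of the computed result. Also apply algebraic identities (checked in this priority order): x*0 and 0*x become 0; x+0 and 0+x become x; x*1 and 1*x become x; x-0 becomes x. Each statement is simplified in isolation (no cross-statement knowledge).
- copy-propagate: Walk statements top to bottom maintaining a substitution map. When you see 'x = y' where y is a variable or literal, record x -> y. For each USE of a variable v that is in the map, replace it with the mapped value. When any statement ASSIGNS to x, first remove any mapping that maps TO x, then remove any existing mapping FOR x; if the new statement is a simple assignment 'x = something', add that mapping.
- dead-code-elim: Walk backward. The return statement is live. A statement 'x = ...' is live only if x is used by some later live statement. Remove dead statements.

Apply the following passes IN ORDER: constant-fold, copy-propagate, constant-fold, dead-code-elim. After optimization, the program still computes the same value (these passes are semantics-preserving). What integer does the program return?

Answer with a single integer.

Answer: 1

Derivation:
Initial IR:
  a = 1
  v = 5
  u = 6
  b = 5
  t = a
  return a
After constant-fold (6 stmts):
  a = 1
  v = 5
  u = 6
  b = 5
  t = a
  return a
After copy-propagate (6 stmts):
  a = 1
  v = 5
  u = 6
  b = 5
  t = 1
  return 1
After constant-fold (6 stmts):
  a = 1
  v = 5
  u = 6
  b = 5
  t = 1
  return 1
After dead-code-elim (1 stmts):
  return 1
Evaluate:
  a = 1  =>  a = 1
  v = 5  =>  v = 5
  u = 6  =>  u = 6
  b = 5  =>  b = 5
  t = a  =>  t = 1
  return a = 1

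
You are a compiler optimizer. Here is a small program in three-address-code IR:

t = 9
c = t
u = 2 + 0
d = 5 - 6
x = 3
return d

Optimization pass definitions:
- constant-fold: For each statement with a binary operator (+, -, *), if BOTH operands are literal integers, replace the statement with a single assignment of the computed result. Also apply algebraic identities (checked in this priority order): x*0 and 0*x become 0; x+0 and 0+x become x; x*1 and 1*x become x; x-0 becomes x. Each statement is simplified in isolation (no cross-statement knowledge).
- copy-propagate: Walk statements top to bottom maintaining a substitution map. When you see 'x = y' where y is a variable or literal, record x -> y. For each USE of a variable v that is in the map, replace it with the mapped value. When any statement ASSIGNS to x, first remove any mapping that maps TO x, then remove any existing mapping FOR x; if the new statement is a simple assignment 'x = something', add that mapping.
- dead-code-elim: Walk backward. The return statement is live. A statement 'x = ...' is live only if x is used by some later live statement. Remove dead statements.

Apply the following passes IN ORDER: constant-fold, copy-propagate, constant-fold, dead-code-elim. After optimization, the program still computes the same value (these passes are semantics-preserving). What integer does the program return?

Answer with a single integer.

Initial IR:
  t = 9
  c = t
  u = 2 + 0
  d = 5 - 6
  x = 3
  return d
After constant-fold (6 stmts):
  t = 9
  c = t
  u = 2
  d = -1
  x = 3
  return d
After copy-propagate (6 stmts):
  t = 9
  c = 9
  u = 2
  d = -1
  x = 3
  return -1
After constant-fold (6 stmts):
  t = 9
  c = 9
  u = 2
  d = -1
  x = 3
  return -1
After dead-code-elim (1 stmts):
  return -1
Evaluate:
  t = 9  =>  t = 9
  c = t  =>  c = 9
  u = 2 + 0  =>  u = 2
  d = 5 - 6  =>  d = -1
  x = 3  =>  x = 3
  return d = -1

Answer: -1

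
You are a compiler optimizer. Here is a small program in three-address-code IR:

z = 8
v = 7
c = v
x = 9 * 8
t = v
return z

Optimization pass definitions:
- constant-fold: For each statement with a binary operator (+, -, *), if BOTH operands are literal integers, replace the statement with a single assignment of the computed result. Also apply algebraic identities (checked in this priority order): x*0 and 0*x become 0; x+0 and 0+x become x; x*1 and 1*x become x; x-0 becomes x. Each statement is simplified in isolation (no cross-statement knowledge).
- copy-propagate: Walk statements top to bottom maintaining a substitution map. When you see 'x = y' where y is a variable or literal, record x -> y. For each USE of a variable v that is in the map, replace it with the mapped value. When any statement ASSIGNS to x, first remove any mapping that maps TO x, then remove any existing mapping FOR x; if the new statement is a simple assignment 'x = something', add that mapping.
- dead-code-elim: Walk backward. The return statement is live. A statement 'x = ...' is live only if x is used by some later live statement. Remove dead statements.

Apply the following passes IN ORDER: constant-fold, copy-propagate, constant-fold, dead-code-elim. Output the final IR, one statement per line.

Initial IR:
  z = 8
  v = 7
  c = v
  x = 9 * 8
  t = v
  return z
After constant-fold (6 stmts):
  z = 8
  v = 7
  c = v
  x = 72
  t = v
  return z
After copy-propagate (6 stmts):
  z = 8
  v = 7
  c = 7
  x = 72
  t = 7
  return 8
After constant-fold (6 stmts):
  z = 8
  v = 7
  c = 7
  x = 72
  t = 7
  return 8
After dead-code-elim (1 stmts):
  return 8

Answer: return 8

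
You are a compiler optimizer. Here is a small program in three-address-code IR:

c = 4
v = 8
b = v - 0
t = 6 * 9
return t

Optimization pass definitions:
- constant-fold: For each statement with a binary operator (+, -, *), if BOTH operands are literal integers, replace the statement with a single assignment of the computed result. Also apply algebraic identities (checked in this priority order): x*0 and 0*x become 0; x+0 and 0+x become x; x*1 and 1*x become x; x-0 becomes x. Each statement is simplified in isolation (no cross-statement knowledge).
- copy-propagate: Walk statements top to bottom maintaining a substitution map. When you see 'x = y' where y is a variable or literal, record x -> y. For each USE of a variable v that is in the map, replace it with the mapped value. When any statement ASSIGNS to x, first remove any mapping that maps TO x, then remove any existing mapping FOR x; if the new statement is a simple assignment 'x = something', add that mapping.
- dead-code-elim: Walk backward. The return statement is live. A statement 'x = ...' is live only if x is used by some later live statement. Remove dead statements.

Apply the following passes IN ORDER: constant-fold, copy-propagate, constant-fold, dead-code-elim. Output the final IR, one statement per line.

Answer: return 54

Derivation:
Initial IR:
  c = 4
  v = 8
  b = v - 0
  t = 6 * 9
  return t
After constant-fold (5 stmts):
  c = 4
  v = 8
  b = v
  t = 54
  return t
After copy-propagate (5 stmts):
  c = 4
  v = 8
  b = 8
  t = 54
  return 54
After constant-fold (5 stmts):
  c = 4
  v = 8
  b = 8
  t = 54
  return 54
After dead-code-elim (1 stmts):
  return 54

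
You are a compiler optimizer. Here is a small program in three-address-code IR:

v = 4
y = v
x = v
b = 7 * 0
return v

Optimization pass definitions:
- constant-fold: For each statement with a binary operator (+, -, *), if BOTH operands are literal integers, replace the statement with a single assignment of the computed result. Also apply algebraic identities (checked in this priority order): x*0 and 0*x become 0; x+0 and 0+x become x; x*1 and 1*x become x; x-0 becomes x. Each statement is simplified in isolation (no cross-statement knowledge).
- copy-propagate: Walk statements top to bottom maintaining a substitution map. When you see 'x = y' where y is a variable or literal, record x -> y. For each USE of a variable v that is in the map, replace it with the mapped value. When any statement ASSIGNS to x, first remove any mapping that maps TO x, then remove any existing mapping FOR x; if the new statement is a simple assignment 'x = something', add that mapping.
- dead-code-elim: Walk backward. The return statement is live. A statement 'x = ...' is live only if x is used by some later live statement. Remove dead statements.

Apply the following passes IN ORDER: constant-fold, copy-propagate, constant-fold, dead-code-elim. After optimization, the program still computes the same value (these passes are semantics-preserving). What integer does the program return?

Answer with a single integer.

Initial IR:
  v = 4
  y = v
  x = v
  b = 7 * 0
  return v
After constant-fold (5 stmts):
  v = 4
  y = v
  x = v
  b = 0
  return v
After copy-propagate (5 stmts):
  v = 4
  y = 4
  x = 4
  b = 0
  return 4
After constant-fold (5 stmts):
  v = 4
  y = 4
  x = 4
  b = 0
  return 4
After dead-code-elim (1 stmts):
  return 4
Evaluate:
  v = 4  =>  v = 4
  y = v  =>  y = 4
  x = v  =>  x = 4
  b = 7 * 0  =>  b = 0
  return v = 4

Answer: 4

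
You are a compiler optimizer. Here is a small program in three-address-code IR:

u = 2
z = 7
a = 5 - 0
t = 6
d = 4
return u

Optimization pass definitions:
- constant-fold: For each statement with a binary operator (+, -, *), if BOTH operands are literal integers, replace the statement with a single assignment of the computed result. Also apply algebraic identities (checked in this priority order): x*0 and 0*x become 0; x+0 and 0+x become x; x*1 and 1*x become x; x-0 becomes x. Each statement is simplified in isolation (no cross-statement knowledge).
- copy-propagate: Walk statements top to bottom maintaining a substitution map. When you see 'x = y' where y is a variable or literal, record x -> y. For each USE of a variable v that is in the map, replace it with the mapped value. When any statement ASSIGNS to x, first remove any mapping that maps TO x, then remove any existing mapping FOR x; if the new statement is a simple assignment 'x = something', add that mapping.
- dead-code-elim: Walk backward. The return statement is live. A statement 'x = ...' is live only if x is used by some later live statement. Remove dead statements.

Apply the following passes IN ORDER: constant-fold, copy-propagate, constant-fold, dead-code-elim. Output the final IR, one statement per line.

Initial IR:
  u = 2
  z = 7
  a = 5 - 0
  t = 6
  d = 4
  return u
After constant-fold (6 stmts):
  u = 2
  z = 7
  a = 5
  t = 6
  d = 4
  return u
After copy-propagate (6 stmts):
  u = 2
  z = 7
  a = 5
  t = 6
  d = 4
  return 2
After constant-fold (6 stmts):
  u = 2
  z = 7
  a = 5
  t = 6
  d = 4
  return 2
After dead-code-elim (1 stmts):
  return 2

Answer: return 2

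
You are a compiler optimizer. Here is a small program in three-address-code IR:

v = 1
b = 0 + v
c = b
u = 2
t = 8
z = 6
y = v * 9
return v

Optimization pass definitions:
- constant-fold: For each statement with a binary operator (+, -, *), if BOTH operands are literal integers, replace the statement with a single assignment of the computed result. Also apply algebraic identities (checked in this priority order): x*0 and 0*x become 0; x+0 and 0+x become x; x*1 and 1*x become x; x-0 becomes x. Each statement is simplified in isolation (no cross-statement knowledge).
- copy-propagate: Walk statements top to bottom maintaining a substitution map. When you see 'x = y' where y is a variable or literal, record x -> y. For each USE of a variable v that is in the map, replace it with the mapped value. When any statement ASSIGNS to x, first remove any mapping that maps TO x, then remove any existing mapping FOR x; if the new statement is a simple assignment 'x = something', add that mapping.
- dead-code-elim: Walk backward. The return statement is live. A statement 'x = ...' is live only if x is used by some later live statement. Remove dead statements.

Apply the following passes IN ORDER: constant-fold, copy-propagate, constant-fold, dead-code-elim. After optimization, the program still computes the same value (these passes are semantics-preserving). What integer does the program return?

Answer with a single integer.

Answer: 1

Derivation:
Initial IR:
  v = 1
  b = 0 + v
  c = b
  u = 2
  t = 8
  z = 6
  y = v * 9
  return v
After constant-fold (8 stmts):
  v = 1
  b = v
  c = b
  u = 2
  t = 8
  z = 6
  y = v * 9
  return v
After copy-propagate (8 stmts):
  v = 1
  b = 1
  c = 1
  u = 2
  t = 8
  z = 6
  y = 1 * 9
  return 1
After constant-fold (8 stmts):
  v = 1
  b = 1
  c = 1
  u = 2
  t = 8
  z = 6
  y = 9
  return 1
After dead-code-elim (1 stmts):
  return 1
Evaluate:
  v = 1  =>  v = 1
  b = 0 + v  =>  b = 1
  c = b  =>  c = 1
  u = 2  =>  u = 2
  t = 8  =>  t = 8
  z = 6  =>  z = 6
  y = v * 9  =>  y = 9
  return v = 1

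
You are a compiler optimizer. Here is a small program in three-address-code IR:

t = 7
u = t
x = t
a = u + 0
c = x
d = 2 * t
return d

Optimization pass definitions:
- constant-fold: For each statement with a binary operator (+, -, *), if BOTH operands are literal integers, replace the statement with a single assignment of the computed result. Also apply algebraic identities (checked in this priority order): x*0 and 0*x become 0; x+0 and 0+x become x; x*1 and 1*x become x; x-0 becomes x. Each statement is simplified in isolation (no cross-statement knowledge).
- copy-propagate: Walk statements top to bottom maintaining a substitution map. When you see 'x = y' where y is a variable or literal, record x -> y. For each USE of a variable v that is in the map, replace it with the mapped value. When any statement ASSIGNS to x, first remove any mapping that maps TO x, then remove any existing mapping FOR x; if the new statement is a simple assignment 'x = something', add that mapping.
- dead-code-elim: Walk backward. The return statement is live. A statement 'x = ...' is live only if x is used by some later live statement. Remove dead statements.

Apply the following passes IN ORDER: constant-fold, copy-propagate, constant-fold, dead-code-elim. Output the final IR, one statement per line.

Answer: d = 14
return d

Derivation:
Initial IR:
  t = 7
  u = t
  x = t
  a = u + 0
  c = x
  d = 2 * t
  return d
After constant-fold (7 stmts):
  t = 7
  u = t
  x = t
  a = u
  c = x
  d = 2 * t
  return d
After copy-propagate (7 stmts):
  t = 7
  u = 7
  x = 7
  a = 7
  c = 7
  d = 2 * 7
  return d
After constant-fold (7 stmts):
  t = 7
  u = 7
  x = 7
  a = 7
  c = 7
  d = 14
  return d
After dead-code-elim (2 stmts):
  d = 14
  return d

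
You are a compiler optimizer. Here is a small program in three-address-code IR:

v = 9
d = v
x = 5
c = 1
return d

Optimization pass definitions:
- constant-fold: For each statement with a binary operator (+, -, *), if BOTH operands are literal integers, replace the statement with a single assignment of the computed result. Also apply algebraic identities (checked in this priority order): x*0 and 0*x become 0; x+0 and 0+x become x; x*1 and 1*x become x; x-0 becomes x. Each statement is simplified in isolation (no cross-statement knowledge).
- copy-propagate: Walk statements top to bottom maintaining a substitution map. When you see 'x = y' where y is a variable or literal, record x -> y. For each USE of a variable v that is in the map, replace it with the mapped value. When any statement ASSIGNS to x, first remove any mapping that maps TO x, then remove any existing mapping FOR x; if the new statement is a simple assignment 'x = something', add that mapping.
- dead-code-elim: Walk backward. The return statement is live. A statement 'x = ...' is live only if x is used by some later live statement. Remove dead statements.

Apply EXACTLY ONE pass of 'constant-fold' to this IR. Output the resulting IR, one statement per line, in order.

Applying constant-fold statement-by-statement:
  [1] v = 9  (unchanged)
  [2] d = v  (unchanged)
  [3] x = 5  (unchanged)
  [4] c = 1  (unchanged)
  [5] return d  (unchanged)
Result (5 stmts):
  v = 9
  d = v
  x = 5
  c = 1
  return d

Answer: v = 9
d = v
x = 5
c = 1
return d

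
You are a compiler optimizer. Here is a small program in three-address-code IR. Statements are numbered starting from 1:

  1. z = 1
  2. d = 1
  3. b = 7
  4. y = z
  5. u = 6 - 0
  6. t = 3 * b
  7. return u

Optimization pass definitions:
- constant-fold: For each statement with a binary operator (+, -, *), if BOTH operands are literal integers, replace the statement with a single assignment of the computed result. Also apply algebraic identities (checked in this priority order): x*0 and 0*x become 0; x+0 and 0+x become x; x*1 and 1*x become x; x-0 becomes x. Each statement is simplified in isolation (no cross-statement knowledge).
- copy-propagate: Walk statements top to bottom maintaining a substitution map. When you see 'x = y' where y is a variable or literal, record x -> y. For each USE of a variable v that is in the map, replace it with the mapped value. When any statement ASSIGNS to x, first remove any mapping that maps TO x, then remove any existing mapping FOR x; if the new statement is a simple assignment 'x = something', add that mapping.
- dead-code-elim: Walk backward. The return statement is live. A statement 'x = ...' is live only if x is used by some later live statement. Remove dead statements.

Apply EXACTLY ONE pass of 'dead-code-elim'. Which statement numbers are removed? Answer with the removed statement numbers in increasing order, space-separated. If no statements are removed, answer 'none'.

Backward liveness scan:
Stmt 1 'z = 1': DEAD (z not in live set [])
Stmt 2 'd = 1': DEAD (d not in live set [])
Stmt 3 'b = 7': DEAD (b not in live set [])
Stmt 4 'y = z': DEAD (y not in live set [])
Stmt 5 'u = 6 - 0': KEEP (u is live); live-in = []
Stmt 6 't = 3 * b': DEAD (t not in live set ['u'])
Stmt 7 'return u': KEEP (return); live-in = ['u']
Removed statement numbers: [1, 2, 3, 4, 6]
Surviving IR:
  u = 6 - 0
  return u

Answer: 1 2 3 4 6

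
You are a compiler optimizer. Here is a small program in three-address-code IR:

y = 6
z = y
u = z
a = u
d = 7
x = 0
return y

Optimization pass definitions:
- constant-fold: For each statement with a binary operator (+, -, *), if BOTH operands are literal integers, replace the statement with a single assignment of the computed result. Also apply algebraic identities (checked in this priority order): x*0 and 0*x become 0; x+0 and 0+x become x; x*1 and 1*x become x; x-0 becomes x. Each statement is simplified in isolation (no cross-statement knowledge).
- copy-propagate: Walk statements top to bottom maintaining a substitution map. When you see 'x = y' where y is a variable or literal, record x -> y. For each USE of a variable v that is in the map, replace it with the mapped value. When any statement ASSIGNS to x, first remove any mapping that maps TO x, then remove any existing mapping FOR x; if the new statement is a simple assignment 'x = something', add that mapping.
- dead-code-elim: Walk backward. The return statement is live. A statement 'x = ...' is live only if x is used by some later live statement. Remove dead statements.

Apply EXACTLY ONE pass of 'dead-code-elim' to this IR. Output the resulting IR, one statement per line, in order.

Applying dead-code-elim statement-by-statement:
  [7] return y  -> KEEP (return); live=['y']
  [6] x = 0  -> DEAD (x not live)
  [5] d = 7  -> DEAD (d not live)
  [4] a = u  -> DEAD (a not live)
  [3] u = z  -> DEAD (u not live)
  [2] z = y  -> DEAD (z not live)
  [1] y = 6  -> KEEP; live=[]
Result (2 stmts):
  y = 6
  return y

Answer: y = 6
return y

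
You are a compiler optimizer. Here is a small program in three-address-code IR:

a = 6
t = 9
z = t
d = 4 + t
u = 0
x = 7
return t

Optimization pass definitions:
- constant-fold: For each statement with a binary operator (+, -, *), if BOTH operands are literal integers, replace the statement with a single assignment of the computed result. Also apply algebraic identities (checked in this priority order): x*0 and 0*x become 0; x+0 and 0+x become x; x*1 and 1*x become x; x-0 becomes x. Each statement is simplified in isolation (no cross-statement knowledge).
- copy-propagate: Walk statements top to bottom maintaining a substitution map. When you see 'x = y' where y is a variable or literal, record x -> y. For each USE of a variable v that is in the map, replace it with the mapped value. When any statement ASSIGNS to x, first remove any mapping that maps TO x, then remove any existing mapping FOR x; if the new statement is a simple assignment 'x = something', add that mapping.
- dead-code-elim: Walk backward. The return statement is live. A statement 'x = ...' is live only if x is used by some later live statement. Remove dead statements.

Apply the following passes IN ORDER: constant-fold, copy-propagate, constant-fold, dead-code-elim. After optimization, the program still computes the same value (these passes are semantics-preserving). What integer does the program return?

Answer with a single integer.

Answer: 9

Derivation:
Initial IR:
  a = 6
  t = 9
  z = t
  d = 4 + t
  u = 0
  x = 7
  return t
After constant-fold (7 stmts):
  a = 6
  t = 9
  z = t
  d = 4 + t
  u = 0
  x = 7
  return t
After copy-propagate (7 stmts):
  a = 6
  t = 9
  z = 9
  d = 4 + 9
  u = 0
  x = 7
  return 9
After constant-fold (7 stmts):
  a = 6
  t = 9
  z = 9
  d = 13
  u = 0
  x = 7
  return 9
After dead-code-elim (1 stmts):
  return 9
Evaluate:
  a = 6  =>  a = 6
  t = 9  =>  t = 9
  z = t  =>  z = 9
  d = 4 + t  =>  d = 13
  u = 0  =>  u = 0
  x = 7  =>  x = 7
  return t = 9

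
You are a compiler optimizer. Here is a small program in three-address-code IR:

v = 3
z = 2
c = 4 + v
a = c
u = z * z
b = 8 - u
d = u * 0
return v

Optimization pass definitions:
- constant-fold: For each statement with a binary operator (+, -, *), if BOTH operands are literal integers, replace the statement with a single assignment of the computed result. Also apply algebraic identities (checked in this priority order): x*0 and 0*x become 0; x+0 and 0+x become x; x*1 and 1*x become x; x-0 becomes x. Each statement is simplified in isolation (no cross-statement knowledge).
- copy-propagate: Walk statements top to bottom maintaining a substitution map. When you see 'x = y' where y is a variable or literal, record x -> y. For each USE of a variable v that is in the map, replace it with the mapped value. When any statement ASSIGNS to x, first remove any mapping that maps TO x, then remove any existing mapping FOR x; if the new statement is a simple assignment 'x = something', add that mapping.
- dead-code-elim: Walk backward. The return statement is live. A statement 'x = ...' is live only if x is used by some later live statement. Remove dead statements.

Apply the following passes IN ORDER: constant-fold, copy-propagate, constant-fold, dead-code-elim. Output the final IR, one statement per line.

Initial IR:
  v = 3
  z = 2
  c = 4 + v
  a = c
  u = z * z
  b = 8 - u
  d = u * 0
  return v
After constant-fold (8 stmts):
  v = 3
  z = 2
  c = 4 + v
  a = c
  u = z * z
  b = 8 - u
  d = 0
  return v
After copy-propagate (8 stmts):
  v = 3
  z = 2
  c = 4 + 3
  a = c
  u = 2 * 2
  b = 8 - u
  d = 0
  return 3
After constant-fold (8 stmts):
  v = 3
  z = 2
  c = 7
  a = c
  u = 4
  b = 8 - u
  d = 0
  return 3
After dead-code-elim (1 stmts):
  return 3

Answer: return 3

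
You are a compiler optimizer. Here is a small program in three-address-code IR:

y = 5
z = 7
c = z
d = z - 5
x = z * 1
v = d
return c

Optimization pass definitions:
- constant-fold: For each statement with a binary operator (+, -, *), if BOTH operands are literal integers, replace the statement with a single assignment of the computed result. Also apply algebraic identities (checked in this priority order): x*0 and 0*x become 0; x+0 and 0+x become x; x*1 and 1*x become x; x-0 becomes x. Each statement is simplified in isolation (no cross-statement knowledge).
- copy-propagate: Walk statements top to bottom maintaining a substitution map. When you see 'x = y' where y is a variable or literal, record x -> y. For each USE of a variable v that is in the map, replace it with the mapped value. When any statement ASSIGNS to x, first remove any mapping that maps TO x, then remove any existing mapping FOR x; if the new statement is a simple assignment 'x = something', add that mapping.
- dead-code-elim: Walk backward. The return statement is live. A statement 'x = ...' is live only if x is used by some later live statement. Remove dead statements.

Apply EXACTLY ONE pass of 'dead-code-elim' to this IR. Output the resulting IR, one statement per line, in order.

Answer: z = 7
c = z
return c

Derivation:
Applying dead-code-elim statement-by-statement:
  [7] return c  -> KEEP (return); live=['c']
  [6] v = d  -> DEAD (v not live)
  [5] x = z * 1  -> DEAD (x not live)
  [4] d = z - 5  -> DEAD (d not live)
  [3] c = z  -> KEEP; live=['z']
  [2] z = 7  -> KEEP; live=[]
  [1] y = 5  -> DEAD (y not live)
Result (3 stmts):
  z = 7
  c = z
  return c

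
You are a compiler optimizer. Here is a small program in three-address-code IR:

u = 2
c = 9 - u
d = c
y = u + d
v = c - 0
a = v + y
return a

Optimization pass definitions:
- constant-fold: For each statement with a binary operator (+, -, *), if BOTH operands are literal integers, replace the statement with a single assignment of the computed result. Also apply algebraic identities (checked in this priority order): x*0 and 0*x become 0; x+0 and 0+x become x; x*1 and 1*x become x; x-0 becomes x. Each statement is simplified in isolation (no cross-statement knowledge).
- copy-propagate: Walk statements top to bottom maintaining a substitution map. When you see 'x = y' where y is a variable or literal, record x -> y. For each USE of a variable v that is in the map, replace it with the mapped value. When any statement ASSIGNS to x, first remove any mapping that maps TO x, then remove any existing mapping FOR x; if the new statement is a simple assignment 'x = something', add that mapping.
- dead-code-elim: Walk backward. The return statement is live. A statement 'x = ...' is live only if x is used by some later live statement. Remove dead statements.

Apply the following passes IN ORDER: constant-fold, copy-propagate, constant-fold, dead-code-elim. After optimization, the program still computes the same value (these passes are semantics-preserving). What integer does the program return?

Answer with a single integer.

Initial IR:
  u = 2
  c = 9 - u
  d = c
  y = u + d
  v = c - 0
  a = v + y
  return a
After constant-fold (7 stmts):
  u = 2
  c = 9 - u
  d = c
  y = u + d
  v = c
  a = v + y
  return a
After copy-propagate (7 stmts):
  u = 2
  c = 9 - 2
  d = c
  y = 2 + c
  v = c
  a = c + y
  return a
After constant-fold (7 stmts):
  u = 2
  c = 7
  d = c
  y = 2 + c
  v = c
  a = c + y
  return a
After dead-code-elim (4 stmts):
  c = 7
  y = 2 + c
  a = c + y
  return a
Evaluate:
  u = 2  =>  u = 2
  c = 9 - u  =>  c = 7
  d = c  =>  d = 7
  y = u + d  =>  y = 9
  v = c - 0  =>  v = 7
  a = v + y  =>  a = 16
  return a = 16

Answer: 16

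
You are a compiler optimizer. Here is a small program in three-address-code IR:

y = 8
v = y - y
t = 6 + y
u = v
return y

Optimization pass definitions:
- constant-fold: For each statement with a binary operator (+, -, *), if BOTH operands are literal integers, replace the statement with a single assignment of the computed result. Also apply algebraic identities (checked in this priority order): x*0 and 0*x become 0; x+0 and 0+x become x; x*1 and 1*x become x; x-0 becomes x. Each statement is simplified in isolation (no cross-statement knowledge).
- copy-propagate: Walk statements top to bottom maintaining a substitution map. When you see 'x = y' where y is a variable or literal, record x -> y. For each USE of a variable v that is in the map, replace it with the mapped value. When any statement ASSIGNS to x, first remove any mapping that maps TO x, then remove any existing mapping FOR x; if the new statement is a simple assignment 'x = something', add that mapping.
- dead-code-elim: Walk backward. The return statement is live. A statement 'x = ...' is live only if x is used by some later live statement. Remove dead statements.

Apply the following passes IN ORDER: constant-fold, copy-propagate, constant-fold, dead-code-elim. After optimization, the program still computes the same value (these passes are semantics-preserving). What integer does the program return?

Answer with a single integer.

Initial IR:
  y = 8
  v = y - y
  t = 6 + y
  u = v
  return y
After constant-fold (5 stmts):
  y = 8
  v = y - y
  t = 6 + y
  u = v
  return y
After copy-propagate (5 stmts):
  y = 8
  v = 8 - 8
  t = 6 + 8
  u = v
  return 8
After constant-fold (5 stmts):
  y = 8
  v = 0
  t = 14
  u = v
  return 8
After dead-code-elim (1 stmts):
  return 8
Evaluate:
  y = 8  =>  y = 8
  v = y - y  =>  v = 0
  t = 6 + y  =>  t = 14
  u = v  =>  u = 0
  return y = 8

Answer: 8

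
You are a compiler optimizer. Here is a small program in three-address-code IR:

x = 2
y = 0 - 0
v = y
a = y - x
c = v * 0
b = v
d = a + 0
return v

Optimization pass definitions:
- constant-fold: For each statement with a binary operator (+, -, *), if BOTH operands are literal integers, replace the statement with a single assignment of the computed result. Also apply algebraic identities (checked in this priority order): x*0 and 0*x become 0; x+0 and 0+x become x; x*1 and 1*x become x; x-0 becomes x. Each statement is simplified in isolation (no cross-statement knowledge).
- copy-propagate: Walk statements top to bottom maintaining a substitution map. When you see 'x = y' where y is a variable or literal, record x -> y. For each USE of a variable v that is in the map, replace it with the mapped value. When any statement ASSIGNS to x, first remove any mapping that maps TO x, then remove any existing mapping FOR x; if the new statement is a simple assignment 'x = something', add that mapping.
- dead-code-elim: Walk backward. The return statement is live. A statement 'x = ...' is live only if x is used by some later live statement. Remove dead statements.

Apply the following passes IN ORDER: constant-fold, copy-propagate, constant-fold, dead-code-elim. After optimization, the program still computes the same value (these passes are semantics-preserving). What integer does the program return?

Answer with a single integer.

Initial IR:
  x = 2
  y = 0 - 0
  v = y
  a = y - x
  c = v * 0
  b = v
  d = a + 0
  return v
After constant-fold (8 stmts):
  x = 2
  y = 0
  v = y
  a = y - x
  c = 0
  b = v
  d = a
  return v
After copy-propagate (8 stmts):
  x = 2
  y = 0
  v = 0
  a = 0 - 2
  c = 0
  b = 0
  d = a
  return 0
After constant-fold (8 stmts):
  x = 2
  y = 0
  v = 0
  a = -2
  c = 0
  b = 0
  d = a
  return 0
After dead-code-elim (1 stmts):
  return 0
Evaluate:
  x = 2  =>  x = 2
  y = 0 - 0  =>  y = 0
  v = y  =>  v = 0
  a = y - x  =>  a = -2
  c = v * 0  =>  c = 0
  b = v  =>  b = 0
  d = a + 0  =>  d = -2
  return v = 0

Answer: 0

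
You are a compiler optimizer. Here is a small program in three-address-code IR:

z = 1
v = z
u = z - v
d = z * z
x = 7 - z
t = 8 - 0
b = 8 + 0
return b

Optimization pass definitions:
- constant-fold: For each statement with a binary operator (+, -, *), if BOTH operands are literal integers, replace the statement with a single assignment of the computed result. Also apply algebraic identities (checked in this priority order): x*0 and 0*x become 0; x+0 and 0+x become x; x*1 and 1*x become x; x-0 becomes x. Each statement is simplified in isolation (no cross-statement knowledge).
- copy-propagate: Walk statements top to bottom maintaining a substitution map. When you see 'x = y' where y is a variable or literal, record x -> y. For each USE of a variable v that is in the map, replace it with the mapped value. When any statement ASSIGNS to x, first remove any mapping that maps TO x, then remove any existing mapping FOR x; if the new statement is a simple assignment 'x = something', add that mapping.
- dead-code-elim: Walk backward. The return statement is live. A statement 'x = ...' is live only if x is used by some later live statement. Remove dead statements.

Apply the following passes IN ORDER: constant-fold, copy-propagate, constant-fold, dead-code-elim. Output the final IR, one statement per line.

Answer: return 8

Derivation:
Initial IR:
  z = 1
  v = z
  u = z - v
  d = z * z
  x = 7 - z
  t = 8 - 0
  b = 8 + 0
  return b
After constant-fold (8 stmts):
  z = 1
  v = z
  u = z - v
  d = z * z
  x = 7 - z
  t = 8
  b = 8
  return b
After copy-propagate (8 stmts):
  z = 1
  v = 1
  u = 1 - 1
  d = 1 * 1
  x = 7 - 1
  t = 8
  b = 8
  return 8
After constant-fold (8 stmts):
  z = 1
  v = 1
  u = 0
  d = 1
  x = 6
  t = 8
  b = 8
  return 8
After dead-code-elim (1 stmts):
  return 8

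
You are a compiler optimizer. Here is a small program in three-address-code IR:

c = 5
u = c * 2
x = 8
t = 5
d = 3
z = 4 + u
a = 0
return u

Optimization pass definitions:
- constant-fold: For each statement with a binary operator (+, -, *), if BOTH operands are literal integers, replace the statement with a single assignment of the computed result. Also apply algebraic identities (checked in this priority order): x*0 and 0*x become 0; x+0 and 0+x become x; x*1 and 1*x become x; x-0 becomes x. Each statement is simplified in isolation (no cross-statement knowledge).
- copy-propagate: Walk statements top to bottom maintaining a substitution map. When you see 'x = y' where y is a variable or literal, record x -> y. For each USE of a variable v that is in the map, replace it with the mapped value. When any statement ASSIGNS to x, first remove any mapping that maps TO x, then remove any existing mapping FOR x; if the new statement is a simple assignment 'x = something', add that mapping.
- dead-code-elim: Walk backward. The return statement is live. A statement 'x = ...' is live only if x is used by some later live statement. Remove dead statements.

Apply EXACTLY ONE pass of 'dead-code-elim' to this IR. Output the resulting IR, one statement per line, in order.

Applying dead-code-elim statement-by-statement:
  [8] return u  -> KEEP (return); live=['u']
  [7] a = 0  -> DEAD (a not live)
  [6] z = 4 + u  -> DEAD (z not live)
  [5] d = 3  -> DEAD (d not live)
  [4] t = 5  -> DEAD (t not live)
  [3] x = 8  -> DEAD (x not live)
  [2] u = c * 2  -> KEEP; live=['c']
  [1] c = 5  -> KEEP; live=[]
Result (3 stmts):
  c = 5
  u = c * 2
  return u

Answer: c = 5
u = c * 2
return u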